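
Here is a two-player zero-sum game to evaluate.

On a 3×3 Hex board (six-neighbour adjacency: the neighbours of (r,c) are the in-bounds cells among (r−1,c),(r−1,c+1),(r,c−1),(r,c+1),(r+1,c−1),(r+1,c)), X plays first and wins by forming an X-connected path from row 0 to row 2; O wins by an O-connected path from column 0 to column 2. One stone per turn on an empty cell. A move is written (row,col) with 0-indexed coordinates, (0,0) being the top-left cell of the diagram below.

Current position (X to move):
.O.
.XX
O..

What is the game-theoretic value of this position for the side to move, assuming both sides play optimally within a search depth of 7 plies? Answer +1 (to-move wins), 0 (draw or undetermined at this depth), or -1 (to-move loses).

[.O./.XX/O..] X move#1: (0,0):+1/XO./.XX/O..*, (0,2):+1/.OX/.XX/O.., (1,0):+1/.O./XXX/O.., (2,1):-1/.O./.XX/OX., (2,2):-1/.O./.XX/O.X
[XO./.XX/O..] O move#2: (0,2):-1/XOO/.XX/O..*, (1,0):-1/XO./OXX/O.., (2,1):-1/XO./.XX/OO., (2,2):-1/XO./.XX/O.O
[XOO/.XX/O..] X move#3: (1,0):+1/XOO/XXX/O..*, (2,1):-1/XOO/.XX/OX., (2,2):-1/XOO/.XX/O.X
[XOO/XXX/O..] O move#4: (2,1):-1/XOO/XXX/OO.*, (2,2):-1/XOO/XXX/O.O
[XOO/XXX/OO.] X move#5: (2,2):+1/XOO/XXX/OOX*
[XOO/XXX/OOX] end (terminal -1, O#6); searched .O./.XX/O.. to 7

value(.O./.XX/O.., X) = +1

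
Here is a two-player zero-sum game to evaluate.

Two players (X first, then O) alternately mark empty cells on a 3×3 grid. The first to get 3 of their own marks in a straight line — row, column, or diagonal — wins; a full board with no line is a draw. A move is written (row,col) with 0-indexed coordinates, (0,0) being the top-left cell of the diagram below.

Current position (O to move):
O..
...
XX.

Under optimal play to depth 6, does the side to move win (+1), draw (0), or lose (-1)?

value(O../.../XX., O) = -1

[O../.../XX.] O move#1: (0,1):-1/OO./.../XX.*, (0,2):-1/O.O/.../XX., (1,0):-1/O../O../XX., (1,1):-1/O../.O./XX., (1,2):-1/O../..O/XX., (2,2):-1/O../.../XXO
[OO./.../XX.] X move#2: (0,2):+1/OOX/.../XX.*, (1,0):-1/OO./X../XX., (1,1):-1/OO./.X./XX., (1,2):-1/OO./..X/XX., (2,2):+1/OO./.../XXX
[OOX/.../XX.] O move#3: (1,0):-1/OOX/O../XX.*, (1,1):-1/OOX/.O./XX., (1,2):-1/OOX/..O/XX., (2,2):-1/OOX/.../XXO
[OOX/O../XX.] X move#4: (1,1):+1/OOX/OX./XX.*, (1,2):+1/OOX/O.X/XX., (2,2):+1/OOX/O../XXX
[OOX/OX./XX.] end (terminal -1, O#5); searched O../.../XX. to 6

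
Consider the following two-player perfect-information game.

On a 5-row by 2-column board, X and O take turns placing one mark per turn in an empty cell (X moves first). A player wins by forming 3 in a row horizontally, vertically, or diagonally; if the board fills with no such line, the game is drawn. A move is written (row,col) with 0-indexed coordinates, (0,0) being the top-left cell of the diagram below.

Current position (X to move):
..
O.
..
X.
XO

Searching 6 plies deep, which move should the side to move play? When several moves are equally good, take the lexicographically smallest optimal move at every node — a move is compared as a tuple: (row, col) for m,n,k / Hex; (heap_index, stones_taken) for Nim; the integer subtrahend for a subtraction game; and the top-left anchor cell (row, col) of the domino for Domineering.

X's best at [../O./../X./XO]: (2,0)

p1 X@[../O./../X./XO]: (0,0)[X./O./../X./XO]+0 (0,1)[.X/O./../X./XO]+0 (1,1)[../OX/../X./XO]+0 (2,0)[../O./X./X./XO]+1* (2,1)[../O./.X/X./XO]+0 (3,1)[../O./../XX/XO]+0
p2 O@[../O./X./X./XO] terminal -1; root [../O./../X./XO] d6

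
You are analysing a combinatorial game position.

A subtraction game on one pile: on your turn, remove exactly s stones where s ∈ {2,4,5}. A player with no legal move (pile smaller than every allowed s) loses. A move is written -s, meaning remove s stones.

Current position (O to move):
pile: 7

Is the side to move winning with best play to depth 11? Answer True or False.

O winning at [7]: False

p1 O@[7]: -2[5]-1* -4[3]-1 -5[2]-1
p2 X@[5]: -2[3]-1 -4[1]+1* -5[0]+1
p3 O@[1] terminal -1; root [7] d11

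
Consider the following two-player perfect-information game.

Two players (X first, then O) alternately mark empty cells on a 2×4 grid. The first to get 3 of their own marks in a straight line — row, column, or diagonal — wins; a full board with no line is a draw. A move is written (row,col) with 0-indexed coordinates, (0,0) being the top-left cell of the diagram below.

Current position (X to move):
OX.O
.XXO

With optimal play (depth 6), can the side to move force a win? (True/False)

X winning at [OX.O/.XXO]: True

ply 1, X at OX.O/.XXO | (0,2)=+0→OXXO/.XXO; (1,0)=+1→OX.O/XXXO*
ply 2: OX.O/XXXO is terminal -1 (O); from OX.O/.XXO depth 6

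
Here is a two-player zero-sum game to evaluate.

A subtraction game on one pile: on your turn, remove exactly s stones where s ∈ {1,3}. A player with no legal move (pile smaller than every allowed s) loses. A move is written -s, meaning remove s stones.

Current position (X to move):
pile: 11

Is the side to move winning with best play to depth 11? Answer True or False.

p1 X@[11]: -1[10]+1* -3[8]+1
p2 O@[10]: -1[9]-1* -3[7]-1
p3 X@[9]: -1[8]+1* -3[6]+1
p4 O@[8]: -1[7]-1* -3[5]-1
p5 X@[7]: -1[6]+1* -3[4]+1
p6 O@[6]: -1[5]-1* -3[3]-1
p7 X@[5]: -1[4]+1* -3[2]+1
p8 O@[4]: -1[3]-1* -3[1]-1
p9 X@[3]: -1[2]+1* -3[0]+1
p10 O@[2]: -1[1]-1*
p11 X@[1]: -1[0]+1*
p12 O@[0] terminal -1; root [11] d11

X winning at [11]: True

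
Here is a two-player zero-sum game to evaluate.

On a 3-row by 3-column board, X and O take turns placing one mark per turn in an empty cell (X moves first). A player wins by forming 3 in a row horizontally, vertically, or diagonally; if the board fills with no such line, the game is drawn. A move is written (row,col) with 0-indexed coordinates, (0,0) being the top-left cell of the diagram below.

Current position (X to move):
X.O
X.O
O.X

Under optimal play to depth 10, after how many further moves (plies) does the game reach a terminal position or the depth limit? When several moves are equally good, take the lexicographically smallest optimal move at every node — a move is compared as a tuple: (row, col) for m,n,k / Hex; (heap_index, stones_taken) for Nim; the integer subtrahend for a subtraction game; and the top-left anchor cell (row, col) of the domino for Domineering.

p1 X@[X.O/X.O/O.X]: (0,1)[XXO/X.O/O.X]-1 (1,1)[X.O/XXO/O.X]+1* (2,1)[X.O/X.O/OXX]-1
p2 O@[X.O/XXO/O.X] terminal -1; root [X.O/X.O/O.X] d10

PV length from [X.O/X.O/O.X]: 1 ply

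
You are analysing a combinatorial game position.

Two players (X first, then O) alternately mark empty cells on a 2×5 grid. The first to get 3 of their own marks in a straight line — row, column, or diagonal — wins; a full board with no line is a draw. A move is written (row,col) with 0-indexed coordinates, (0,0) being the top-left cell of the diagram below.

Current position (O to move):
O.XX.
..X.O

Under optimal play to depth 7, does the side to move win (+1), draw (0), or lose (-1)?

ply 1, O at O.XX./..X.O | (0,1)=-1→OOXX./..X.O*; (0,4)=-1→O.XXO/..X.O; (1,0)=-1→O.XX./O.X.O; (1,1)=-1→O.XX./.OX.O; (1,3)=-1→O.XX./..XOO
ply 2, X at OOXX./..X.O | (0,4)=+1→OOXXX/..X.O*; (1,0)=+1→OOXX./X.X.O; (1,1)=+1→OOXX./.XX.O; (1,3)=+1→OOXX./..XXO
ply 3: OOXXX/..X.O is terminal -1 (O); from O.XX./..X.O depth 7

value(O.XX./..X.O, O) = -1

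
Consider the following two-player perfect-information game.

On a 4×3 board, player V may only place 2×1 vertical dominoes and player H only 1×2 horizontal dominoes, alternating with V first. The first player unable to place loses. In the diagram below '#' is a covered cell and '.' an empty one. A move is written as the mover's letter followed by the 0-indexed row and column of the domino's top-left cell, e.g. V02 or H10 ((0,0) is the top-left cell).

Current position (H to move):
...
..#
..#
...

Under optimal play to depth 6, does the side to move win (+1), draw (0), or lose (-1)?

value(.../..#/..#/..., H) = -1

[.../..#/..#/...] H move#1: H00:-1/##./..#/..#/...*, H01:-1/.##/..#/..#/..., H10:-1/.../###/..#/..., H20:-1/.../..#/###/..., H30:-1/.../..#/..#/##., H31:-1/.../..#/..#/.##
[##./..#/..#/...] V move#2: V10:+1/##./#.#/#.#/...*, V11:+1/##./.##/.##/..., V20:+1/##./..#/#.#/#.., V21:+1/##./..#/.##/.#.
[##./#.#/#.#/...] H move#3: H30:-1/##./#.#/#.#/##.*, H31:-1/##./#.#/#.#/.##
[##./#.#/#.#/##.] V move#4: V11:+1/##./###/###/##.*
[##./###/###/##.] end (terminal -1, H#5); searched .../..#/..#/... to 6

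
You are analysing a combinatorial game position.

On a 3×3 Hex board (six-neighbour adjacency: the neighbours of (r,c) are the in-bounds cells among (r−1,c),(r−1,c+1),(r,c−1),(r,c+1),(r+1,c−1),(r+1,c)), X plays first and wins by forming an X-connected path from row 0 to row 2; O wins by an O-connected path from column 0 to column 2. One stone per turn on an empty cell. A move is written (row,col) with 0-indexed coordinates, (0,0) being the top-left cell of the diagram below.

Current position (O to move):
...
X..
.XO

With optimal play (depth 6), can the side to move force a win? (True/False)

ply 1, O at .../X../.XO | (0,0)=-1→O../X../.XO*; (0,1)=-1→.O./X../.XO; (0,2)=-1→..O/X../.XO; (1,1)=-1→.../XO./.XO; (1,2)=-1→.../X.O/.XO; (2,0)=-1→.../X../OXO
ply 2, X at O../X../.XO | (0,1)=+1→OX./X../.XO*; (0,2)=+1→O.X/X../.XO; (1,1)=+1→O../XX./.XO; (1,2)=+1→O../X.X/.XO; (2,0)=+1→O../X../XXO
ply 3, O at OX./X../.XO | (0,2)=-1→OXO/X../.XO*; (1,1)=-1→OX./XO./.XO; (1,2)=-1→OX./X.O/.XO; (2,0)=-1→OX./X../OXO
ply 4, X at OXO/X../.XO | (1,1)=+1→OXO/XX./.XO*; (1,2)=+1→OXO/X.X/.XO; (2,0)=+1→OXO/X../XXO
ply 5: OXO/XX./.XO is terminal -1 (O); from .../X../.XO depth 6

O winning at [.../X../.XO]: False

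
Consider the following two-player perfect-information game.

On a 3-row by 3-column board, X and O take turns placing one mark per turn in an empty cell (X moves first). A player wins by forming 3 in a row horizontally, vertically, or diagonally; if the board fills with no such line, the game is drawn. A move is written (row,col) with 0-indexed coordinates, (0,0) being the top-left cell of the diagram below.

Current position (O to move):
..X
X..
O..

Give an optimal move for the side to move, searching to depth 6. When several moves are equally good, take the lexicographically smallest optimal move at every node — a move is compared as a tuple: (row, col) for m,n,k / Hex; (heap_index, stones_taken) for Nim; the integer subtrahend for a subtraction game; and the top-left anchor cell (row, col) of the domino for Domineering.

O's best at [..X/X../O..]: (1,1)

[..X/X../O..] O move#1: (0,0):-1/O.X/X../O.., (0,1):-1/.OX/X../O.., (1,1):+0/..X/XO./O..*, (1,2):+0/..X/X.O/O.., (2,1):-1/..X/X../OO., (2,2):+0/..X/X../O.O
[..X/XO./O..] X move#2: (0,0):+0/X.X/XO./O..*, (0,1):+0/.XX/XO./O.., (1,2):-1/..X/XOX/O.., (2,1):+0/..X/XO./OX., (2,2):+0/..X/XO./O.X
[X.X/XO./O..] O move#3: (0,1):+0/XOX/XO./O..*, (1,2):-1/X.X/XOO/O.., (2,1):-1/X.X/XO./OO., (2,2):-1/X.X/XO./O.O
[XOX/XO./O..] X move#4: (1,2):-1/XOX/XOX/O.., (2,1):+0/XOX/XO./OX.*, (2,2):-1/XOX/XO./O.X
[XOX/XO./OX.] O move#5: (1,2):+0/XOX/XOO/OX.*, (2,2):+0/XOX/XO./OXO
[XOX/XOO/OX.] X move#6: (2,2):+0/XOX/XOO/OXX*
[XOX/XOO/OXX] end (terminal +0, O#7); searched ..X/X../O.. to 6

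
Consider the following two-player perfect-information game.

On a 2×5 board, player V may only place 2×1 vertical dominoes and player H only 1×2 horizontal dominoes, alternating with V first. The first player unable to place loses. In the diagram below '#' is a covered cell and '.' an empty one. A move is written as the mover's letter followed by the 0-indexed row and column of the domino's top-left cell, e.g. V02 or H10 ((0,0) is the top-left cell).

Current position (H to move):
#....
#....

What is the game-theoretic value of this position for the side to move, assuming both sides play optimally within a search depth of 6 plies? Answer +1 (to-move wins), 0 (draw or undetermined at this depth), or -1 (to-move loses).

value(#..../#...., H) = +1

p1 H@[#..../#....]: H01[###../#....]-1 H02[#.##./#....]+1* H03[#..##/#....]-1 H11[#..../###..]-1 H12[#..../#.##.]+1 H13[#..../#..##]-1
p2 V@[#.##./#....]: V01[####./##...]-1* V04[#.###/#...#]-1
p3 H@[####./##...]: H12[####./####.]-1 H13[####./##.##]+1*
p4 V@[####./##.##] terminal -1; root [#..../#....] d6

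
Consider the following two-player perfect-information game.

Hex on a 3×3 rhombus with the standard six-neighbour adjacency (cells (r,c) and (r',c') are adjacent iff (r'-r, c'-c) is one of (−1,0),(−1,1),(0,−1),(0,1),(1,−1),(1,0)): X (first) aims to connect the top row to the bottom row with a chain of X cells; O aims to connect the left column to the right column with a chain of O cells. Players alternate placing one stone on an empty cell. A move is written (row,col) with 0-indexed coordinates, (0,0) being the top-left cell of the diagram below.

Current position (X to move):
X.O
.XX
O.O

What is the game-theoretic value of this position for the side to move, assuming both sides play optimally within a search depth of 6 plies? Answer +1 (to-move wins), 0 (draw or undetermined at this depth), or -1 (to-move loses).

ply 1, X at X.O/.XX/O.O | (0,1)=-1→XXO/.XX/O.O; (1,0)=-1→X.O/XXX/O.O; (2,1)=+1→X.O/.XX/OXO*
ply 2, O at X.O/.XX/OXO | (0,1)=-1→XOO/.XX/OXO*; (1,0)=-1→X.O/OXX/OXO
ply 3, X at XOO/.XX/OXO | (1,0)=+1→XOO/XXX/OXO*
ply 4: XOO/XXX/OXO is terminal -1 (O); from X.O/.XX/O.O depth 6

value(X.O/.XX/O.O, X) = +1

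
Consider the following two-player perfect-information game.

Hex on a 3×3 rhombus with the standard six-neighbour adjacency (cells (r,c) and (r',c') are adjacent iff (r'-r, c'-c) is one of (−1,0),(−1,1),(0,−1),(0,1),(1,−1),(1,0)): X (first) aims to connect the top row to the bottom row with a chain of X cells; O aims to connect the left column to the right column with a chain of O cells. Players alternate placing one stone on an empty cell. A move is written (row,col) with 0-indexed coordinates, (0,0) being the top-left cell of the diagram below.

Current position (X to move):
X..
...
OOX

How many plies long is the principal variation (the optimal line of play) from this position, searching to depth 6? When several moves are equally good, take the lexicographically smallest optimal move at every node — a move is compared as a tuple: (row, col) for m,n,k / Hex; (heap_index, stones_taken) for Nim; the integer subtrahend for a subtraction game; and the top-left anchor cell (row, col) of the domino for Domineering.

[X../.../OOX] X move#1: (0,1):-1/XX./.../OOX, (0,2):-1/X.X/.../OOX, (1,0):-1/X../X../OOX, (1,1):-1/X../.X./OOX, (1,2):+1/X../..X/OOX*
[X../..X/OOX] O move#2: (0,1):-1/XO./..X/OOX*, (0,2):-1/X.O/..X/OOX, (1,0):-1/X../O.X/OOX, (1,1):-1/X../.OX/OOX
[XO./..X/OOX] X move#3: (0,2):+1/XOX/..X/OOX*, (1,0):+1/XO./X.X/OOX, (1,1):+1/XO./.XX/OOX
[XOX/..X/OOX] end (terminal -1, O#4); searched X../.../OOX to 6

PV length from [X../.../OOX]: 3 plies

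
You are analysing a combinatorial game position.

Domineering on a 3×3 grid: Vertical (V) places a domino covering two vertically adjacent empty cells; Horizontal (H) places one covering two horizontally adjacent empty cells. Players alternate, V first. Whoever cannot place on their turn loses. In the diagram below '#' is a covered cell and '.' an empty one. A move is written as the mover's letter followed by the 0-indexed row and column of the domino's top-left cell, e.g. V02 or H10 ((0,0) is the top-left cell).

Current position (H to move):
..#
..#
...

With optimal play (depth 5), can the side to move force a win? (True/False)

p1 H@[..#/..#/...]: H00[###/..#/...]-1 H10[..#/###/...]+1* H20[..#/..#/##.]-1 H21[..#/..#/.##]-1
p2 V@[..#/###/...] terminal -1; root [..#/..#/...] d5

H winning at [..#/..#/...]: True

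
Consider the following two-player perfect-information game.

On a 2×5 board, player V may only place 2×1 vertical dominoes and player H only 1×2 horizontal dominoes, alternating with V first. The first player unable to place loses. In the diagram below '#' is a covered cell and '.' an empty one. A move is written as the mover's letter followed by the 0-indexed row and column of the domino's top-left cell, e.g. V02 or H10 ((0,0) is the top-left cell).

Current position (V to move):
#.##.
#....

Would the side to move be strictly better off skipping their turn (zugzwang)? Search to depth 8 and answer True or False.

zugzwang(#.##./#...., V) = True

[#.##./#....] V move#1: V01:-1/####./##...*, V04:-1/#.###/#...#
[####./##...] H move#2: H12:-1/####./####., H13:+1/####./##.##*
[####./##.##] end (terminal -1, V#3); searched #.##./#.... to 8
if V skipped the turn, H would face:
~ [#.##./#....] H move#1: H11:-1/#.##./###..*, H12:-1/#.##./#.##., H13:-1/#.##./#..##
~ [#.##./###..] V move#2: V04:+1/#.###/###.#*
~ [#.###/###.#] end (terminal -1, H#3); searched #.##./#.... to 8
compare (V): move=-1 vs pass=+1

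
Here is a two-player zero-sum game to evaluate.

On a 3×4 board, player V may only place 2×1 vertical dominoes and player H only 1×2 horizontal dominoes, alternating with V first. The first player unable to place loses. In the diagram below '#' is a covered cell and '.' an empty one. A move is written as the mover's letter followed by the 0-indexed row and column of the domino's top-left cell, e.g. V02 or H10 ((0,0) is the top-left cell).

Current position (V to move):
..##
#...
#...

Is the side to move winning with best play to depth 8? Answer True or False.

p1 V@[..##/#.../#...]: V01[.###/##../#...]-1 V11[..##/##../##..]-1 V12[..##/#.#./#.#.]+1* V13[..##/#..#/#..#]-1
p2 H@[..##/#.#./#.#.]: H00[####/#.#./#.#.]-1*
p3 V@[####/#.#./#.#.]: V11[####/###./###.]+1* V13[####/#.##/#.##]+1
p4 H@[####/###./###.] terminal -1; root [..##/#.../#...] d8

V winning at [..##/#.../#...]: True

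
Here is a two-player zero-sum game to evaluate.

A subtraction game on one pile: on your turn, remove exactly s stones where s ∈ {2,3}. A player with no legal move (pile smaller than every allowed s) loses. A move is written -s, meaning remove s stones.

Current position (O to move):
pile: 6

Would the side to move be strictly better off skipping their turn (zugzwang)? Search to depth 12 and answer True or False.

p1 O@[6]: -2[4]-1* -3[3]-1
p2 X@[4]: -2[2]-1 -3[1]+1*
p3 O@[1] terminal -1; root [6] d12
if O skipped the turn, X would face:
~ p1 X@[6]: -2[4]-1* -3[3]-1
~ p2 O@[4]: -2[2]-1 -3[1]+1*
~ p3 X@[1] terminal -1; root [6] d12
compare (O): move=-1 vs pass=+1

zugzwang(6, O) = True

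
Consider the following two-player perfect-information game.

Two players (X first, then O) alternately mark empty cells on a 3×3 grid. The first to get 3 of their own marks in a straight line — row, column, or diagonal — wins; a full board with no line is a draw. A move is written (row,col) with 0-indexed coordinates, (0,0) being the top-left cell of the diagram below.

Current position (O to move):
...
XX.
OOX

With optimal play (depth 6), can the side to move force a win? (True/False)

O winning at [.../XX./OOX]: False

[.../XX./OOX] O move#1: (0,0):-1/O../XX./OOX*, (0,1):-1/.O./XX./OOX, (0,2):-1/..O/XX./OOX, (1,2):-1/.../XXO/OOX
[O../XX./OOX] X move#2: (0,1):+0/OX./XX./OOX, (0,2):+0/O.X/XX./OOX, (1,2):+1/O../XXX/OOX*
[O../XXX/OOX] end (terminal -1, O#3); searched .../XX./OOX to 6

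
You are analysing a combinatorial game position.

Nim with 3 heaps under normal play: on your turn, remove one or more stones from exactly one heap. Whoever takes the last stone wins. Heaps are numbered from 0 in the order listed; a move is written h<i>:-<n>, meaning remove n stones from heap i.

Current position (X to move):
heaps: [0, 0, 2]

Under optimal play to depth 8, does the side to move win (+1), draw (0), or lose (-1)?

value((0,0,2), X) = +1

[(0,0,2)] X move#1: h2:-1:-1/(0,0,1), h2:-2:+1/(0,0,0)*
[(0,0,0)] end (terminal -1, O#2); searched (0,0,2) to 8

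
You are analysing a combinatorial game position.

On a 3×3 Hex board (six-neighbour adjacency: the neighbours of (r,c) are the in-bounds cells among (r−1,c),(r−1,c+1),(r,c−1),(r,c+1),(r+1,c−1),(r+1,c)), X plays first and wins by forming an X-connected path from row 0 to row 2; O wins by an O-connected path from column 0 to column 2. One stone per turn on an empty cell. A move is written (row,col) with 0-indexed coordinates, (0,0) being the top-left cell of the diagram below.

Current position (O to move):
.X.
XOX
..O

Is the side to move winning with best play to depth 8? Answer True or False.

[.X./XOX/..O] O move#1: (0,0):-1/OX./XOX/..O, (0,2):-1/.XO/XOX/..O, (2,0):+1/.X./XOX/O.O*, (2,1):-1/.X./XOX/.OO
[.X./XOX/O.O] X move#2: (0,0):-1/XX./XOX/O.O*, (0,2):-1/.XX/XOX/O.O, (2,1):-1/.X./XOX/OXO
[XX./XOX/O.O] O move#3: (0,2):+1/XXO/XOX/O.O*, (2,1):+1/XX./XOX/OOO
[XXO/XOX/O.O] end (terminal -1, X#4); searched .X./XOX/..O to 8

O winning at [.X./XOX/..O]: True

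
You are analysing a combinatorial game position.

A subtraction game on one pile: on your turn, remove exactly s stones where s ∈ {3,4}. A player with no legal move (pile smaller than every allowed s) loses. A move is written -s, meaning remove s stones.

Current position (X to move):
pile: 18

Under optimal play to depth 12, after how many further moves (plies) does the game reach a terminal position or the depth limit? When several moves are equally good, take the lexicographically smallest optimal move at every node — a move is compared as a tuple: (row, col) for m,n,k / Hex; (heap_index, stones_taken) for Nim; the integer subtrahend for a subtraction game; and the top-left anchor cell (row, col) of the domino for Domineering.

[18] X move#1: -3:+1/15*, -4:+1/14
[15] O move#2: -3:-1/12*, -4:-1/11
[12] X move#3: -3:+1/9*, -4:+1/8
[9] O move#4: -3:-1/6*, -4:-1/5
[6] X move#5: -3:-1/3, -4:+1/2*
[2] end (terminal -1, O#6); searched 18 to 12

PV length from [18]: 5 plies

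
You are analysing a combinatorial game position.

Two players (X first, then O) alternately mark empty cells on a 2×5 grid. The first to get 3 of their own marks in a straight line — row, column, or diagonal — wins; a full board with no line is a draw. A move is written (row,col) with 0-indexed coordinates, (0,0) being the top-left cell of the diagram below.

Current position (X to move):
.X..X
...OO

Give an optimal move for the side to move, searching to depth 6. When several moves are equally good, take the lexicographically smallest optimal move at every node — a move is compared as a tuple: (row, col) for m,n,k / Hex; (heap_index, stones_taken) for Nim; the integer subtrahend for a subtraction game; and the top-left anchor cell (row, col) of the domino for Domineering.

[.X..X/...OO] X move#1: (0,0):-1/XX..X/...OO, (0,2):-1/.XX.X/...OO, (0,3):-1/.X.XX/...OO, (1,0):-1/.X..X/X..OO, (1,1):-1/.X..X/.X.OO, (1,2):+0/.X..X/..XOO*
[.X..X/..XOO] O move#2: (0,0):+0/OX..X/..XOO*, (0,2):+0/.XO.X/..XOO, (0,3):+0/.X.OX/..XOO, (1,0):-1/.X..X/O.XOO, (1,1):-1/.X..X/.OXOO
[OX..X/..XOO] X move#3: (0,2):+0/OXX.X/..XOO*, (0,3):+0/OX.XX/..XOO, (1,0):+0/OX..X/X.XOO, (1,1):+0/OX..X/.XXOO
[OXX.X/..XOO] O move#4: (0,3):+0/OXXOX/..XOO*, (1,0):-1/OXX.X/O.XOO, (1,1):-1/OXX.X/.OXOO
[OXXOX/..XOO] X move#5: (1,0):+0/OXXOX/X.XOO*, (1,1):+0/OXXOX/.XXOO
[OXXOX/X.XOO] O move#6: (1,1):+0/OXXOX/XOXOO*
[OXXOX/XOXOO] end (terminal +0, X#7); searched .X..X/...OO to 6

X's best at [.X..X/...OO]: (1,2)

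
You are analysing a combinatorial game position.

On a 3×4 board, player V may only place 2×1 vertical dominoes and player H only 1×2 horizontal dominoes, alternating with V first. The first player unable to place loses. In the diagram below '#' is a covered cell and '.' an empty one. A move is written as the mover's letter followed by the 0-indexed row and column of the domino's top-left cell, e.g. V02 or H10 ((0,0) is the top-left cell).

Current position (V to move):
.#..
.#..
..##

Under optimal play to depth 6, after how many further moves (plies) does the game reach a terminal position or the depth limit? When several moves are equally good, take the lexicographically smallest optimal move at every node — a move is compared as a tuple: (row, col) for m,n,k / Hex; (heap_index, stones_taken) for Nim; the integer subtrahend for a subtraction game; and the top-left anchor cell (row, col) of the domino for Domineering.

PV length from [.#../.#../..##]: 3 plies

p1 V@[.#../.#../..##]: V00[##../##../..##]-1 V02[.##./.##./..##]+1* V03[.#.#/.#.#/..##]+1 V10[.#../##../#.##]-1
p2 H@[.##./.##./..##]: H20[.##./.##./####]-1*
p3 V@[.##./.##./####]: V00[###./###./####]+1* V03[.###/.###/####]+1
p4 H@[###./###./####] terminal -1; root [.#../.#../..##] d6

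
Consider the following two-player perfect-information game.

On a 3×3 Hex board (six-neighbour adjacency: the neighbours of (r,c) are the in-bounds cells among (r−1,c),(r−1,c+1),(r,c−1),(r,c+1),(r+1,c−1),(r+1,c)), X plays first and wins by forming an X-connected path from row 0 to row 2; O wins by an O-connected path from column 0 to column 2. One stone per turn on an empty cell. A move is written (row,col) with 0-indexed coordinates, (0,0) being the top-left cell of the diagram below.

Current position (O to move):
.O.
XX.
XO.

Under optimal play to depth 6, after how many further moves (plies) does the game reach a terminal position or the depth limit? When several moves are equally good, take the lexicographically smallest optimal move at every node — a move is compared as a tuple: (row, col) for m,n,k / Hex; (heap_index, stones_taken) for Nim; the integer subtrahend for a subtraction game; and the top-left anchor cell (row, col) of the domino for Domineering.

[.O./XX./XO.] O move#1: (0,0):-1/OO./XX./XO.*, (0,2):-1/.OO/XX./XO., (1,2):-1/.O./XXO/XO., (2,2):-1/.O./XX./XOO
[OO./XX./XO.] X move#2: (0,2):+1/OOX/XX./XO.*, (1,2):-1/OO./XXX/XO., (2,2):-1/OO./XX./XOX
[OOX/XX./XO.] end (terminal -1, O#3); searched .O./XX./XO. to 6

PV length from [.O./XX./XO.]: 2 plies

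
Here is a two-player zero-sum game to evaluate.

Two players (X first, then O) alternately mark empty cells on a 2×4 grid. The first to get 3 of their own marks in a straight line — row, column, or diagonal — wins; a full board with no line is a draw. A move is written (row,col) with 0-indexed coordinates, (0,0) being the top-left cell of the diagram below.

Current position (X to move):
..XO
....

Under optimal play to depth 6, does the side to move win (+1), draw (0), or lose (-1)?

p1 X@[..XO/....]: (0,0)[X.XO/....]+0* (0,1)[.XXO/....]+0 (1,0)[..XO/X...]+0 (1,1)[..XO/.X..]+0 (1,2)[..XO/..X.]+0 (1,3)[..XO/...X]+0
p2 O@[X.XO/....]: (0,1)[XOXO/....]+0* (1,0)[X.XO/O...]-1 (1,1)[X.XO/.O..]-1 (1,2)[X.XO/..O.]-1 (1,3)[X.XO/...O]-1
p3 X@[XOXO/....]: (1,0)[XOXO/X...]+0* (1,1)[XOXO/.X..]+0 (1,2)[XOXO/..X.]+0 (1,3)[XOXO/...X]+0
p4 O@[XOXO/X...]: (1,1)[XOXO/XO..]+0* (1,2)[XOXO/X.O.]+0 (1,3)[XOXO/X..O]+0
p5 X@[XOXO/XO..]: (1,2)[XOXO/XOX.]+0* (1,3)[XOXO/XO.X]+0
p6 O@[XOXO/XOX.]: (1,3)[XOXO/XOXO]+0*
p7 X@[XOXO/XOXO] terminal +0; root [..XO/....] d6

value(..XO/...., X) = 0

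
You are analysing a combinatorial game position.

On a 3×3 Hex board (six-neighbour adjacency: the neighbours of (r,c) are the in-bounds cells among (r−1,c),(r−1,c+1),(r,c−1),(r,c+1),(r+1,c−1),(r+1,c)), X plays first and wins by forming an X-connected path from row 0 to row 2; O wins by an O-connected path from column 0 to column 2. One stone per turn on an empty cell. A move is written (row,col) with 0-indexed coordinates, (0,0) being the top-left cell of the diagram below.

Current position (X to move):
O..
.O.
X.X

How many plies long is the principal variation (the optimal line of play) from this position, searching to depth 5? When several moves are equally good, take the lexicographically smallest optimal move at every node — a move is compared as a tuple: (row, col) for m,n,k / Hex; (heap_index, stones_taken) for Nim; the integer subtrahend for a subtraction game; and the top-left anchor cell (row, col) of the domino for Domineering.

p1 X@[O../.O./X.X]: (0,1)[OX./.O./X.X]-1* (0,2)[O.X/.O./X.X]-1 (1,0)[O../XO./X.X]-1 (1,2)[O../.OX/X.X]-1 (2,1)[O../.O./XXX]-1
p2 O@[OX./.O./X.X]: (0,2)[OXO/.O./X.X]-1 (1,0)[OX./OO./X.X]+1* (1,2)[OX./.OO/X.X]-1 (2,1)[OX./.O./XOX]-1
p3 X@[OX./OO./X.X]: (0,2)[OXX/OO./X.X]-1* (1,2)[OX./OOX/X.X]-1 (2,1)[OX./OO./XXX]-1
p4 O@[OXX/OO./X.X]: (1,2)[OXX/OOO/X.X]+1* (2,1)[OXX/OO./XOX]-1
p5 X@[OXX/OOO/X.X] terminal -1; root [O../.O./X.X] d5

PV length from [O../.O./X.X]: 4 plies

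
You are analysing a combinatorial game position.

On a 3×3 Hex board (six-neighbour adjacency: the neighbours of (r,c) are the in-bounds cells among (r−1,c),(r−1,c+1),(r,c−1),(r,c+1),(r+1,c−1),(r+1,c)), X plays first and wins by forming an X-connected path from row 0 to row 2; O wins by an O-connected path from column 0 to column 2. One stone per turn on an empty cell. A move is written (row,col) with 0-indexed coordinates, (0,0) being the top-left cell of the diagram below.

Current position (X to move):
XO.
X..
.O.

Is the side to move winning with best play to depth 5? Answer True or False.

p1 X@[XO./X../.O.]: (0,2)[XOX/X../.O.]-1 (1,1)[XO./XX./.O.]-1 (1,2)[XO./X.X/.O.]+1* (2,0)[XO./X../XO.]+1 (2,2)[XO./X../.OX]+1
p2 O@[XO./X.X/.O.]: (0,2)[XOO/X.X/.O.]-1* (1,1)[XO./XOX/.O.]-1 (2,0)[XO./X.X/OO.]-1 (2,2)[XO./X.X/.OO]-1
p3 X@[XOO/X.X/.O.]: (1,1)[XOO/XXX/.O.]+1* (2,0)[XOO/X.X/XO.]+1 (2,2)[XOO/X.X/.OX]+1
p4 O@[XOO/XXX/.O.]: (2,0)[XOO/XXX/OO.]-1* (2,2)[XOO/XXX/.OO]-1
p5 X@[XOO/XXX/OO.]: (2,2)[XOO/XXX/OOX]+1*
p6 O@[XOO/XXX/OOX] terminal -1; root [XO./X../.O.] d5

X winning at [XO./X../.O.]: True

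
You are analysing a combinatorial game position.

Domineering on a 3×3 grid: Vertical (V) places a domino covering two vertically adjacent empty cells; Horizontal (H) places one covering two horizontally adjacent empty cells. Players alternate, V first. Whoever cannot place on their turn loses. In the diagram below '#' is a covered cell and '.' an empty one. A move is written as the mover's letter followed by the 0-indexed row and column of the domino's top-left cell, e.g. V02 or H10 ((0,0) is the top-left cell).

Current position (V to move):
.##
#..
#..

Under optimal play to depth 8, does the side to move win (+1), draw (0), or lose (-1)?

ply 1, V at .##/#../#.. | V11=+1→.##/##./##.*; V12=+1→.##/#.#/#.#
ply 2: .##/##./##. is terminal -1 (H); from .##/#../#.. depth 8

value(.##/#../#.., V) = +1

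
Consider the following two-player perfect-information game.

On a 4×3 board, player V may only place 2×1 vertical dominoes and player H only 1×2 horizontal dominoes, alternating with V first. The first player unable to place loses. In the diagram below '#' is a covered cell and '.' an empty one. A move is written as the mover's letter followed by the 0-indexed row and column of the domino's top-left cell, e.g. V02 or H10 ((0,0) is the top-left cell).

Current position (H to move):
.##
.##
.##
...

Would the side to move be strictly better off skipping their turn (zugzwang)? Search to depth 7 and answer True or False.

zugzwang(.##/.##/.##/..., H) = False

[.##/.##/.##/...] H move#1: H30:-1/.##/.##/.##/##.*, H31:-1/.##/.##/.##/.##
[.##/.##/.##/##.] V move#2: V00:+1/###/###/.##/##.*, V10:+1/.##/###/###/##.
[###/###/.##/##.] end (terminal -1, H#3); searched .##/.##/.##/... to 7
suppose H passes — search the same position with V to move:
pass> [.##/.##/.##/...] V move#1: V00:-1/###/###/.##/..., V10:-1/.##/###/###/..., V20:+1/.##/.##/###/#..*
pass> [.##/.##/###/#..] H move#2: H31:-1/.##/.##/###/###*
pass> [.##/.##/###/###] V move#3: V00:+1/###/###/###/###*
pass> [###/###/###/###] end (terminal -1, H#4); searched .##/.##/.##/... to 7
for H: play -1, pass -1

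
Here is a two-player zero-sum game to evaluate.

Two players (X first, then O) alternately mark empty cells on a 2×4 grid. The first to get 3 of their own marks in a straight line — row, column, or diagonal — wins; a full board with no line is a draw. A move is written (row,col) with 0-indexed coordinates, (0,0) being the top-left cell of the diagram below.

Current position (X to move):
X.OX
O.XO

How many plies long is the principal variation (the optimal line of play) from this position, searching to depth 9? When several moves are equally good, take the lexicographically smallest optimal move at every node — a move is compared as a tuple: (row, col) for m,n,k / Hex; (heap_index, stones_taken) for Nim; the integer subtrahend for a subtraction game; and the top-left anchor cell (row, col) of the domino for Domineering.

[X.OX/O.XO] X move#1: (0,1):+0/XXOX/O.XO*, (1,1):+0/X.OX/OXXO
[XXOX/O.XO] O move#2: (1,1):+0/XXOX/OOXO*
[XXOX/OOXO] end (terminal +0, X#3); searched X.OX/O.XO to 9

PV length from [X.OX/O.XO]: 2 plies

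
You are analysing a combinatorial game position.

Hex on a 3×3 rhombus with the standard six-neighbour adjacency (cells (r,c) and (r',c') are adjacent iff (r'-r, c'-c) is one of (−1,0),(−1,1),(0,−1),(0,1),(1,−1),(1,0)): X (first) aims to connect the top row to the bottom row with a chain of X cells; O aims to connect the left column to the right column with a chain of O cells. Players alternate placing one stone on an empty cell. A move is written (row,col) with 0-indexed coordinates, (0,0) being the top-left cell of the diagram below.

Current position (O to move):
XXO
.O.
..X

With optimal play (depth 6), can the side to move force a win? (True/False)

O winning at [XXO/.O./..X]: True

[XXO/.O./..X] O move#1: (1,0):+1/XXO/OO./..X*, (1,2):+1/XXO/.OO/..X, (2,0):+1/XXO/.O./O.X, (2,1):+1/XXO/.O./.OX
[XXO/OO./..X] end (terminal -1, X#2); searched XXO/.O./..X to 6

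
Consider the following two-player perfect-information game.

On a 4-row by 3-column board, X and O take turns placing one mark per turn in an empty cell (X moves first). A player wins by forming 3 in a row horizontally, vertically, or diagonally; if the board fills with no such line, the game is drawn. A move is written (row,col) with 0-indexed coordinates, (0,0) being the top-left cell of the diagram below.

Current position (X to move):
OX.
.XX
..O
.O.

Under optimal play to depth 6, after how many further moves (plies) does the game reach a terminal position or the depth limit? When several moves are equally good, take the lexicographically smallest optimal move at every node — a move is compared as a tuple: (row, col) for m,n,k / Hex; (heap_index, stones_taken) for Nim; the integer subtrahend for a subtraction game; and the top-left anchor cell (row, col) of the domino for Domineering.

p1 X@[OX./.XX/..O/.O.]: (0,2)[OXX/.XX/..O/.O.]+1* (1,0)[OX./XXX/..O/.O.]+1 (2,0)[OX./.XX/X.O/.O.]+1 (2,1)[OX./.XX/.XO/.O.]+1 (3,0)[OX./.XX/..O/XO.]+1 (3,2)[OX./.XX/..O/.OX]+1
p2 O@[OXX/.XX/..O/.O.]: (1,0)[OXX/OXX/..O/.O.]-1* (2,0)[OXX/.XX/O.O/.O.]-1 (2,1)[OXX/.XX/.OO/.O.]-1 (3,0)[OXX/.XX/..O/OO.]-1 (3,2)[OXX/.XX/..O/.OO]-1
p3 X@[OXX/OXX/..O/.O.]: (2,0)[OXX/OXX/X.O/.O.]+1* (2,1)[OXX/OXX/.XO/.O.]+1 (3,0)[OXX/OXX/..O/XO.]-1 (3,2)[OXX/OXX/..O/.OX]-1
p4 O@[OXX/OXX/X.O/.O.] terminal -1; root [OX./.XX/..O/.O.] d6

PV length from [OX./.XX/..O/.O.]: 3 plies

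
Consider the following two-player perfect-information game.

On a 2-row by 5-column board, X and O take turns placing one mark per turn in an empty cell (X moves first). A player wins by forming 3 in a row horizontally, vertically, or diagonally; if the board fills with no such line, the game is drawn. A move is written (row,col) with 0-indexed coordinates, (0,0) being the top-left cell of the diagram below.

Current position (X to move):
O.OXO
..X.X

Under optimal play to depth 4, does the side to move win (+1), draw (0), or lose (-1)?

value(O.OXO/..X.X, X) = +1

[O.OXO/..X.X] X move#1: (0,1):+0/OXOXO/..X.X, (1,0):-1/O.OXO/X.X.X, (1,1):-1/O.OXO/.XX.X, (1,3):+1/O.OXO/..XXX*
[O.OXO/..XXX] end (terminal -1, O#2); searched O.OXO/..X.X to 4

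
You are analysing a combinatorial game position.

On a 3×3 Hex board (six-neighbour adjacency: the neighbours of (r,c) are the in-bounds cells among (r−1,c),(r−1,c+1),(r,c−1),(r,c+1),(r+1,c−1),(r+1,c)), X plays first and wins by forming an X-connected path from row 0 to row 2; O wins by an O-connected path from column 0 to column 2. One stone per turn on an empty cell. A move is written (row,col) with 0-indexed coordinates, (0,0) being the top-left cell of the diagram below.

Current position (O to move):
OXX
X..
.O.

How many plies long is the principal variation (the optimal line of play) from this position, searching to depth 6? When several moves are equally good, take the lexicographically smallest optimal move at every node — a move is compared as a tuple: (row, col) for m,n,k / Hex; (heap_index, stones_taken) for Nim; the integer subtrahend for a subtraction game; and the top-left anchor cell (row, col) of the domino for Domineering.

PV length from [OXX/X../.O.]: 3 plies

p1 O@[OXX/X../.O.]: (1,1)[OXX/XO./.O.]-1 (1,2)[OXX/X.O/.O.]-1 (2,0)[OXX/X../OO.]+1* (2,2)[OXX/X../.OO]-1
p2 X@[OXX/X../OO.]: (1,1)[OXX/XX./OO.]-1* (1,2)[OXX/X.X/OO.]-1 (2,2)[OXX/X../OOX]-1
p3 O@[OXX/XX./OO.]: (1,2)[OXX/XXO/OO.]+1* (2,2)[OXX/XX./OOO]+1
p4 X@[OXX/XXO/OO.] terminal -1; root [OXX/X../.O.] d6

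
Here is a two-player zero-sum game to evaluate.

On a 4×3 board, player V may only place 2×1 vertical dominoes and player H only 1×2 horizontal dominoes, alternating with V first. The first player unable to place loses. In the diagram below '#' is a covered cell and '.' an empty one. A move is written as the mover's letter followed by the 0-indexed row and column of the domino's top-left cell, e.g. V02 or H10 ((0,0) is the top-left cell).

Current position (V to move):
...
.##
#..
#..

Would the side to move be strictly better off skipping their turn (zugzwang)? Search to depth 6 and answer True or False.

zugzwang(.../.##/#../#.., V) = False

[.../.##/#../#..] V move#1: V00:-1/#../###/#../#.., V21:+1/.../.##/##./##.*, V22:+1/.../.##/#.#/#.#
[.../.##/##./##.] H move#2: H00:-1/##./.##/##./##.*, H01:-1/.##/.##/##./##.
[##./.##/##./##.] V move#3: V22:+1/##./.##/###/###*
[##./.##/###/###] end (terminal -1, H#4); searched .../.##/#../#.. to 6
suppose V passes — search the same position with H to move:
pass> [.../.##/#../#..] H move#1: H00:-1/##./.##/#../#.., H01:-1/.##/.##/#../#.., H21:+1/.../.##/###/#..*, H31:+1/.../.##/#../###
pass> [.../.##/###/#..] V move#2: V00:-1/#../###/###/#..*
pass> [#../###/###/#..] H move#3: H01:+1/###/###/###/#..*, H31:+1/#../###/###/###
pass> [###/###/###/#..] end (terminal -1, V#4); searched .../.##/#../#.. to 6
for V: play +1, pass -1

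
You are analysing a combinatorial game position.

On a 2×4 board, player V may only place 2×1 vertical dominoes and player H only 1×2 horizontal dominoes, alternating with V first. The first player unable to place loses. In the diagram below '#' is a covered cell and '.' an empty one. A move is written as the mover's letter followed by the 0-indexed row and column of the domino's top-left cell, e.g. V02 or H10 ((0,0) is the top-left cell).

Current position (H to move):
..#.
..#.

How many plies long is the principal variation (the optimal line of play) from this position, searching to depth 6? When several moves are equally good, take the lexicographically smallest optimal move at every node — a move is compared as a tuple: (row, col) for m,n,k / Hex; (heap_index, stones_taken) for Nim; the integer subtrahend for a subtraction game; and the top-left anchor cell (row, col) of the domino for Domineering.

[..#./..#.] H move#1: H00:+1/###./..#.*, H10:+1/..#./###.
[###./..#.] V move#2: V03:-1/####/..##*
[####/..##] H move#3: H10:+1/####/####*
[####/####] end (terminal -1, V#4); searched ..#./..#. to 6

PV length from [..#./..#.]: 3 plies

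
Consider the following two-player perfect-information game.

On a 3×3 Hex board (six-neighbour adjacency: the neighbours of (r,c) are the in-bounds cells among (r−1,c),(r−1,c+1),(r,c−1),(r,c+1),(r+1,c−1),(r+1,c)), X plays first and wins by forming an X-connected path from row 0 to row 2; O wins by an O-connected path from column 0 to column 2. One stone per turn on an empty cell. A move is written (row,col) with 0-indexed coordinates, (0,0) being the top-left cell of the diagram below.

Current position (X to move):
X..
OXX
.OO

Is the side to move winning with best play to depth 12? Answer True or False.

p1 X@[X../OXX/.OO]: (0,1)[XX./OXX/.OO]-1 (0,2)[X.X/OXX/.OO]-1 (2,0)[X../OXX/XOO]+1*
p2 O@[X../OXX/XOO]: (0,1)[XO./OXX/XOO]-1* (0,2)[X.O/OXX/XOO]-1
p3 X@[XO./OXX/XOO]: (0,2)[XOX/OXX/XOO]+1*
p4 O@[XOX/OXX/XOO] terminal -1; root [X../OXX/.OO] d12

X winning at [X../OXX/.OO]: True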